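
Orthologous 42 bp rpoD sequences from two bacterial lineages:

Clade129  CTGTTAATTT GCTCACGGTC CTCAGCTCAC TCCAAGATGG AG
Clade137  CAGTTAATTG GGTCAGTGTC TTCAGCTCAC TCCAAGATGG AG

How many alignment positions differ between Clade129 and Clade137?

Differing sites — 2:T/A; 10:T/G; 12:C/G; 16:C/G; 17:G/T; 21:C/T.
That gives 6 mismatches out of 42 aligned sites, so the Hamming distance is 6.

6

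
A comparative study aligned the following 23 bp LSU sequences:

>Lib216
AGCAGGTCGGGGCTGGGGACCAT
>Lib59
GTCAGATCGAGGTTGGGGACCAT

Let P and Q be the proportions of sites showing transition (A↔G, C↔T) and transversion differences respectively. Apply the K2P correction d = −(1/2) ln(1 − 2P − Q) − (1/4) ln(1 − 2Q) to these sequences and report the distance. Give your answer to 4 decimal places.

0.2710

Mismatches occur at site 1 (A→G, transition), site 2 (G→T, transversion), site 6 (G→A, transition), site 10 (G→A, transition), site 13 (C→T, transition).
Of the 5 differences, 4 transitions and 1 transversion over 23 sites: P = 4/23 = 0.173913, Q = 1/23 = 0.043478.
d = −0.5·ln(0.608696) − 0.25·ln(0.913044) = −0.5·(-0.496436) − 0.25·(-0.090971) = 0.2710.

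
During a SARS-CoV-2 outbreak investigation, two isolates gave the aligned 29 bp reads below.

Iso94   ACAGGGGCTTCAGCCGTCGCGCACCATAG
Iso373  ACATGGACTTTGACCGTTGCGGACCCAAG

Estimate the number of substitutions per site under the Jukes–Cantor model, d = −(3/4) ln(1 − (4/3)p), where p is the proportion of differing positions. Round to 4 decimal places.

Mismatches occur at site 4 (G/T), site 7 (G/A), site 11 (C/T), site 12 (A/G), site 13 (G/A), site 18 (C/T), site 22 (C/G), site 26 (A/C), site 27 (T/A).
p = 9/29 = 0.310345.
d = −0.75 · ln(1 − (4/3)·0.310345) = −0.75 · ln(0.586207) = −0.75 · (-0.534082) = 0.4006.

0.4006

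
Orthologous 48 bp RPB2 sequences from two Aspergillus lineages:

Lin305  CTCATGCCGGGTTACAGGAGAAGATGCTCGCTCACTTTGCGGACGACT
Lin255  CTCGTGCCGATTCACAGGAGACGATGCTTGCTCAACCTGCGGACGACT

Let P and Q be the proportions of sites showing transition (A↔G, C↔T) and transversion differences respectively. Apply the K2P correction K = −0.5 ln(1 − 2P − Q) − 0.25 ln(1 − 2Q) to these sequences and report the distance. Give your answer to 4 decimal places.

0.2207

Mismatches occur at site 4 (A→G, transition), site 10 (G→A, transition), site 11 (G→T, transversion), site 13 (T→C, transition), site 22 (A→C, transversion), site 29 (C→T, transition), site 35 (C→A, transversion), site 36 (T→C, transition), site 37 (T→C, transition).
Of the 9 differences, 6 transitions and 3 transversions over 48 sites: P = 6/48 = 0.125000, Q = 3/48 = 0.062500.
d = −0.5·ln(0.687500) − 0.25·ln(0.875000) = −0.5·(-0.374693) − 0.25·(-0.133531) = 0.2207.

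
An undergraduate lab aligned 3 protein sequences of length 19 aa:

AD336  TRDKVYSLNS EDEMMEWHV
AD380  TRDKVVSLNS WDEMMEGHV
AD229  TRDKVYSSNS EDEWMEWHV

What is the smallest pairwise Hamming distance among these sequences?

Pairwise Hamming distances:
  AD336 vs AD380: 3
  AD336 vs AD229: 2
  AD380 vs AD229: 5
The smallest is 2, between AD336 and AD229.

2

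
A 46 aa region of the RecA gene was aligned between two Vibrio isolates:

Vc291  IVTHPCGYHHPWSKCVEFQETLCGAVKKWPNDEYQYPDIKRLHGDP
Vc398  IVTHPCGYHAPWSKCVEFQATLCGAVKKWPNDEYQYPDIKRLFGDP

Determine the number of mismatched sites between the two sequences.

Mismatches occur at site 10 (H→A), site 20 (E→A), site 43 (H→F).
That gives 3 mismatches out of 46 aligned sites, so the Hamming distance is 3.

3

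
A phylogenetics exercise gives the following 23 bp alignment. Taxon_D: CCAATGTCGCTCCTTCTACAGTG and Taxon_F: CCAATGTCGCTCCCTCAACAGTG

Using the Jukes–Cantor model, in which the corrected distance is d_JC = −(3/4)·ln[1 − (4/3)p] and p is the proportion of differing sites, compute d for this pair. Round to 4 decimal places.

Differing sites — 14:T/C; 17:T/A.
p = 2/23 = 0.086957.
d = −0.75 · ln(1 − (4/3)·0.086957) = −0.75 · ln(0.884057) = −0.75 · (-0.123234) = 0.0924.

0.0924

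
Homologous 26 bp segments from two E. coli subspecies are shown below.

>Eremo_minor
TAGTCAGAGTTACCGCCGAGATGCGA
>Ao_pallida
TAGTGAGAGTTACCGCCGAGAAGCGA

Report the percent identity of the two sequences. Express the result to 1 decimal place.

92.3%

The sequences differ at positions 5 (C/G), 22 (T/A).
24 of the 26 sites match, so the percent identity is 24/26 × 100 = 92.3%.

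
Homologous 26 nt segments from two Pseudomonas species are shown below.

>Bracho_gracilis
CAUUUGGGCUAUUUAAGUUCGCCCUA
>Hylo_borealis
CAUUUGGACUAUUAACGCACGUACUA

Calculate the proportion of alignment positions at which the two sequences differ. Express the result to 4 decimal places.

Mismatches occur at site 8 (G↔A), site 14 (U↔A), site 16 (A↔C), site 18 (U↔C), site 19 (U↔A), site 22 (C↔U), site 23 (C↔A).
There are 7 differences over 26 sites, so p = 7/26 = 0.2692.

0.2692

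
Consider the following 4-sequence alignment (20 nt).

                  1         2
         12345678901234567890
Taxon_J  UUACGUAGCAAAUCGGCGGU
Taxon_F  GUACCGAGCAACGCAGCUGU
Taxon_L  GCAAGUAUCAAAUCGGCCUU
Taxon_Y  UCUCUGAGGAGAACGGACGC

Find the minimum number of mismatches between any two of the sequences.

6

Pairwise Hamming distances:
  Taxon_J vs Taxon_F: 7
  Taxon_J vs Taxon_L: 6
  Taxon_J vs Taxon_Y: 10
  Taxon_F vs Taxon_L: 10
  Taxon_F vs Taxon_Y: 12
  Taxon_L vs Taxon_Y: 12
The smallest is 6, between Taxon_J and Taxon_L.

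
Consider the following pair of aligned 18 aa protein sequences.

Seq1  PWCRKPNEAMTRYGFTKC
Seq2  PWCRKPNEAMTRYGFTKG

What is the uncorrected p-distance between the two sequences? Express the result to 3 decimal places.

Differing sites — 18:C/G.
There are 1 differences over 18 sites, so p = 1/18 = 0.056.

0.056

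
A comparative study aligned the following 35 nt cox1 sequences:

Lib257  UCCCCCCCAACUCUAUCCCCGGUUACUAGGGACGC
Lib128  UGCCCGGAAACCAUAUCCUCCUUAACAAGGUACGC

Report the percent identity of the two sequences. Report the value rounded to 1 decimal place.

65.7%

Mismatches occur at site 2 (C/G), site 6 (C/G), site 7 (C/G), site 8 (C/A), site 12 (U/C), site 13 (C/A), site 19 (C/U), site 21 (G/C), site 22 (G/U), site 24 (U/A), site 27 (U/A), site 31 (G/U).
23 of the 35 sites match, so the percent identity is 23/35 × 100 = 65.7%.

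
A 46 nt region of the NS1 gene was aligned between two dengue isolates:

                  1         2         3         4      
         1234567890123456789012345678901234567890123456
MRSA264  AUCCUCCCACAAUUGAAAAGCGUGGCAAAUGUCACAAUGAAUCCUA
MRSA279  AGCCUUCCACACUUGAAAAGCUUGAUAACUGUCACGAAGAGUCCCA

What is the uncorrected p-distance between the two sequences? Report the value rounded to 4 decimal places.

The sequences differ at positions 2 (U/G), 6 (C/U), 12 (A/C), 22 (G/U), 25 (G/A), 26 (C/U), 29 (A/C), 36 (A/G), 38 (U/A), 41 (A/G), 45 (U/C).
There are 11 differences over 46 sites, so p = 11/46 = 0.2391.

0.2391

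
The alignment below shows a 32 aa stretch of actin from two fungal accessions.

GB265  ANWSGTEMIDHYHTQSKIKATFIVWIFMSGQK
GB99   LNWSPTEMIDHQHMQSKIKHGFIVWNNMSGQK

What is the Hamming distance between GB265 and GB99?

The sequences differ at positions 1 (A/L), 5 (G/P), 12 (Y/Q), 14 (T/M), 20 (A/H), 21 (T/G), 26 (I/N), 27 (F/N).
That gives 8 mismatches out of 32 aligned sites, so the Hamming distance is 8.

8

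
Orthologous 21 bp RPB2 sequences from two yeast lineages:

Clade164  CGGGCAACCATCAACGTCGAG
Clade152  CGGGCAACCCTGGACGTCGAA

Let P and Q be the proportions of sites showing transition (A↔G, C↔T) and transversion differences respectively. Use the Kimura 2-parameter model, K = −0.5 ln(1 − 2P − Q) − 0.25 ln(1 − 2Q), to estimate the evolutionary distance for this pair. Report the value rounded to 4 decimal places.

0.2211

Differing sites — 10:A/C (Tv); 12:C/G (Tv); 13:A/G (Ti); 21:G/A (Ti).
Of the 4 differences, 2 transitions and 2 transversions over 21 sites: P = 2/21 = 0.095238, Q = 2/21 = 0.095238.
d = −0.5·ln(0.714286) − 0.25·ln(0.809524) = −0.5·(-0.336472) − 0.25·(-0.211309) = 0.2211.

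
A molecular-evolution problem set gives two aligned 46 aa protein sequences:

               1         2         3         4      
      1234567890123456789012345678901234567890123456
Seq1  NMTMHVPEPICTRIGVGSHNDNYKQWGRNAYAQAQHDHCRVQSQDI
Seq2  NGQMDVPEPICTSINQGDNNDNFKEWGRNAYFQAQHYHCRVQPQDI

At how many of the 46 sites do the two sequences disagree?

13

Mismatches occur at site 2 (M↔G), site 3 (T↔Q), site 5 (H↔D), site 13 (R↔S), site 15 (G↔N), site 16 (V↔Q), site 18 (S↔D), site 19 (H↔N), site 23 (Y↔F), site 25 (Q↔E), site 32 (A↔F), site 37 (D↔Y), site 43 (S↔P).
That gives 13 mismatches out of 46 aligned sites, so the Hamming distance is 13.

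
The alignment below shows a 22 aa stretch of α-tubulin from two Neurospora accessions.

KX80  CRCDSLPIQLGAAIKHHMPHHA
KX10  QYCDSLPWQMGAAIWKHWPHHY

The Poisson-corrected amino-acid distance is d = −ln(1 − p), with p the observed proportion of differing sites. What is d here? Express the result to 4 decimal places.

The sequences differ at positions 1 (C/Q), 2 (R/Y), 8 (I/W), 10 (L/M), 15 (K/W), 16 (H/K), 18 (M/W), 22 (A/Y).
p = 8/22 = 0.363636.
d = −ln(1 − 0.363636) = −ln(0.636364) = 0.4520.

0.4520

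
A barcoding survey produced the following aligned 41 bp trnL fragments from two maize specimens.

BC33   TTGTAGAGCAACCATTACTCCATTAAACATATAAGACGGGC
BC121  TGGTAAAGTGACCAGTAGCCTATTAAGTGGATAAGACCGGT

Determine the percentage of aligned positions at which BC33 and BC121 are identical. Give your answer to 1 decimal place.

Mismatches occur at site 2 (T/G), site 6 (G/A), site 9 (C/T), site 10 (A/G), site 15 (T/G), site 18 (C/G), site 19 (T/C), site 21 (C/T), site 27 (A/G), site 28 (C/T), site 29 (A/G), site 30 (T/G), site 38 (G/C), site 41 (C/T).
27 of the 41 sites match, so the percent identity is 27/41 × 100 = 65.9%.

65.9%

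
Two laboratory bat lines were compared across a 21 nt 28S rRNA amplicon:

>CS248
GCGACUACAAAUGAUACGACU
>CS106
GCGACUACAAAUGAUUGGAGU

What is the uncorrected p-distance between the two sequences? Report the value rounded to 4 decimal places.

Mismatches occur at site 16 (A→U), site 17 (C→G), site 20 (C→G).
There are 3 differences over 21 sites, so p = 3/21 = 0.1429.

0.1429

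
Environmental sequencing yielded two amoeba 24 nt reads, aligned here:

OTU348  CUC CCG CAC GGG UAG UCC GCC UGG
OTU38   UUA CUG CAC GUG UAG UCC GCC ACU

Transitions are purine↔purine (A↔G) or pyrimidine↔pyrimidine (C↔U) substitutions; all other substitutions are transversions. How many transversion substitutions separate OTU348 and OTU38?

5

Differing sites — 1:C/U (Ti); 3:C/A (Tv); 5:C/U (Ti); 11:G/U (Tv); 22:U/A (Tv); 23:G/C (Tv); 24:G/U (Tv).
Of the 7 differences, 2 transitions and 5 transversions, so the answer is 5.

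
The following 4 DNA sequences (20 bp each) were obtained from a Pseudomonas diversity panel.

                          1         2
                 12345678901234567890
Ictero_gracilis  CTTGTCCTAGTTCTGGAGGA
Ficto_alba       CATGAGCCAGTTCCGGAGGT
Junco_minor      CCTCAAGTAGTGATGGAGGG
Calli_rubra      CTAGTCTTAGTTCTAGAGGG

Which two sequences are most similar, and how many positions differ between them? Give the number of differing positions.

Pairwise Hamming distances:
  Ictero_gracilis vs Ficto_alba: 6
  Ictero_gracilis vs Junco_minor: 8
  Ictero_gracilis vs Calli_rubra: 4
  Ficto_alba vs Junco_minor: 9
  Ficto_alba vs Calli_rubra: 9
  Junco_minor vs Calli_rubra: 9
The smallest is 4, between Ictero_gracilis and Calli_rubra.

4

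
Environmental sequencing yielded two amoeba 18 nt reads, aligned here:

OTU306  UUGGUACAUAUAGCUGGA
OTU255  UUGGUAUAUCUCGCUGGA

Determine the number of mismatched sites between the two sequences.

3

Differing sites — 7:C/U; 10:A/C; 12:A/C.
That gives 3 mismatches out of 18 aligned sites, so the Hamming distance is 3.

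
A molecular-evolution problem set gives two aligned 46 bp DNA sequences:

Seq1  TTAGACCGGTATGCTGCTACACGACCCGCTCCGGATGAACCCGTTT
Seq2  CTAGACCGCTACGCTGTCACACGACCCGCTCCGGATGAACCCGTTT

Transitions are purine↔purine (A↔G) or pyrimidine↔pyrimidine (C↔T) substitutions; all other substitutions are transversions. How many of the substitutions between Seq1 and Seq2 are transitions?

The sequences differ at positions 1 (T/C, transition), 9 (G/C, transversion), 12 (T/C, transition), 17 (C/T, transition), 18 (T/C, transition).
Of the 5 differences, 4 transitions and 1 transversion, so the answer is 4.

4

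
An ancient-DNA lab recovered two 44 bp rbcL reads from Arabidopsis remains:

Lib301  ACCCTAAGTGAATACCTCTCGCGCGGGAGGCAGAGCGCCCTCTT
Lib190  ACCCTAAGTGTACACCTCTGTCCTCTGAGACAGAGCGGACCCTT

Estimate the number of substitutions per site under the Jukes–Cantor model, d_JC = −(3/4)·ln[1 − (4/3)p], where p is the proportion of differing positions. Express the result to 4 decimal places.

Mismatches occur at site 11 (A/T), site 13 (T/C), site 20 (C/G), site 21 (G/T), site 23 (G/C), site 24 (C/T), site 25 (G/C), site 26 (G/T), site 30 (G/A), site 38 (C/G), site 39 (C/A), site 41 (T/C).
p = 12/44 = 0.272727.
d = −0.75 · ln(1 − (4/3)·0.272727) = −0.75 · ln(0.636364) = −0.75 · (-0.451985) = 0.3390.

0.3390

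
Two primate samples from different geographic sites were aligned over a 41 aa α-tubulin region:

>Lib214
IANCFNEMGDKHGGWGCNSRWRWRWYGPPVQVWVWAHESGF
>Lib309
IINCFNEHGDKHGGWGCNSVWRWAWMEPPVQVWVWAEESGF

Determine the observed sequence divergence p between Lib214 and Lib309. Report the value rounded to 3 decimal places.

0.171

Differing sites — 2:A/I; 8:M/H; 20:R/V; 24:R/A; 26:Y/M; 27:G/E; 37:H/E.
There are 7 differences over 41 sites, so p = 7/41 = 0.171.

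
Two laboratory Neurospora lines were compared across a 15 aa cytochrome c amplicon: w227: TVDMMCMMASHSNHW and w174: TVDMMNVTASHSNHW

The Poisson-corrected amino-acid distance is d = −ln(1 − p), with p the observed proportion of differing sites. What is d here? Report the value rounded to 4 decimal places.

Differing sites — 6:C/N; 7:M/V; 8:M/T.
p = 3/15 = 0.200000.
d = −ln(1 − 0.200000) = −ln(0.800000) = 0.2231.

0.2231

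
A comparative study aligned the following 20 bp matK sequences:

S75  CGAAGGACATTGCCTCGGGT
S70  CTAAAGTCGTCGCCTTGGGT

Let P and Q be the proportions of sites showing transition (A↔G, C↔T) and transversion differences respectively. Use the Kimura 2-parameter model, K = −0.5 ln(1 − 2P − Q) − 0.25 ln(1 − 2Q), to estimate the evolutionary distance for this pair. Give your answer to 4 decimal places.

The sequences differ at positions 2 (G/T, transversion), 5 (G/A, transition), 7 (A/T, transversion), 9 (A/G, transition), 11 (T/C, transition), 16 (C/T, transition).
Of the 6 differences, 4 transitions and 2 transversions over 20 sites: P = 4/20 = 0.200000, Q = 2/20 = 0.100000.
d = −0.5·ln(0.500000) − 0.25·ln(0.800000) = −0.5·(-0.693147) − 0.25·(-0.223144) = 0.4024.

0.4024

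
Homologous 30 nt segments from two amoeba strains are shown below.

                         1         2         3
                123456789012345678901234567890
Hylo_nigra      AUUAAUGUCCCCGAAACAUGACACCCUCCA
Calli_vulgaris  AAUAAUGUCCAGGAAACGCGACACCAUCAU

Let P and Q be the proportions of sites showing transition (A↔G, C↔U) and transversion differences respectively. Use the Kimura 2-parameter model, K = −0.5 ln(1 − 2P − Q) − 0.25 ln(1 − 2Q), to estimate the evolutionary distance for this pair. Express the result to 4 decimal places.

Mismatches occur at site 2 (U→A, transversion), site 11 (C→A, transversion), site 12 (C→G, transversion), site 18 (A→G, transition), site 19 (U→C, transition), site 26 (C→A, transversion), site 29 (C→A, transversion), site 30 (A→U, transversion).
Of the 8 differences, 2 transitions and 6 transversions over 30 sites: P = 2/30 = 0.066667, Q = 6/30 = 0.200000.
d = −0.5·ln(0.666666) − 0.25·ln(0.600000) = −0.5·(-0.405466) − 0.25·(-0.510826) = 0.3304.

0.3304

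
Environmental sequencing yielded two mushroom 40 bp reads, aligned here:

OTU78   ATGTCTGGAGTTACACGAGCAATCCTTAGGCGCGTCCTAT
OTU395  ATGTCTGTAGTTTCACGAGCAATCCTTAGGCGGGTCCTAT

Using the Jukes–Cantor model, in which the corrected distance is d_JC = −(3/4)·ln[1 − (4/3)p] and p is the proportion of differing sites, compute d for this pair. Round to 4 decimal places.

0.0790

Mismatches occur at site 8 (G/T), site 13 (A/T), site 33 (C/G).
p = 3/40 = 0.075000.
d = −0.75 · ln(1 − (4/3)·0.075000) = −0.75 · ln(0.900000) = −0.75 · (-0.105361) = 0.0790.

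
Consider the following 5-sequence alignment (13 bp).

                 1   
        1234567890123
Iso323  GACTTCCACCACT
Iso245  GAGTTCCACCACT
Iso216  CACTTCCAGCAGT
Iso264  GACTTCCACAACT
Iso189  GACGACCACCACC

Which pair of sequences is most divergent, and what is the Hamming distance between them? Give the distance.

6

Pairwise Hamming distances:
  Iso323 vs Iso245: 1
  Iso323 vs Iso216: 3
  Iso323 vs Iso264: 1
  Iso323 vs Iso189: 3
  Iso245 vs Iso216: 4
  Iso245 vs Iso264: 2
  Iso245 vs Iso189: 4
  Iso216 vs Iso264: 4
  Iso216 vs Iso189: 6
  Iso264 vs Iso189: 4
The largest is 6, between Iso216 and Iso189.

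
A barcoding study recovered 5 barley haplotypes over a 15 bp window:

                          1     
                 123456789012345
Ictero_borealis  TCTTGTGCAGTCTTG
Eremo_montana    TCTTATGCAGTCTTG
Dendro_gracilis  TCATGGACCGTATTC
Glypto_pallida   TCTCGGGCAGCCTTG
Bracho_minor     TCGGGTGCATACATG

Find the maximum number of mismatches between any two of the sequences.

Pairwise Hamming distances:
  Ictero_borealis vs Eremo_montana: 1
  Ictero_borealis vs Dendro_gracilis: 6
  Ictero_borealis vs Glypto_pallida: 3
  Ictero_borealis vs Bracho_minor: 5
  Eremo_montana vs Dendro_gracilis: 7
  Eremo_montana vs Glypto_pallida: 4
  Eremo_montana vs Bracho_minor: 6
  Dendro_gracilis vs Glypto_pallida: 7
  Dendro_gracilis vs Bracho_minor: 10
  Glypto_pallida vs Bracho_minor: 6
The largest is 10, between Dendro_gracilis and Bracho_minor.

10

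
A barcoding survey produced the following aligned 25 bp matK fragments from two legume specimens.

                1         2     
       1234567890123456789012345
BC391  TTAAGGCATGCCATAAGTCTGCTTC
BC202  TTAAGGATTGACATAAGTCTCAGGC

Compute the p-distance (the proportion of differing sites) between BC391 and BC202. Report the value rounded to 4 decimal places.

The sequences differ at positions 7 (C/A), 8 (A/T), 11 (C/A), 21 (G/C), 22 (C/A), 23 (T/G), 24 (T/G).
There are 7 differences over 25 sites, so p = 7/25 = 0.2800.

0.2800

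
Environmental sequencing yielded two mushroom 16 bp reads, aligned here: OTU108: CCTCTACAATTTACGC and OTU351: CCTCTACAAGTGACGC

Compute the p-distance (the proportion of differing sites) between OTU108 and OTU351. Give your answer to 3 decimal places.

Differing sites — 10:T/G; 12:T/G.
There are 2 differences over 16 sites, so p = 2/16 = 0.125.

0.125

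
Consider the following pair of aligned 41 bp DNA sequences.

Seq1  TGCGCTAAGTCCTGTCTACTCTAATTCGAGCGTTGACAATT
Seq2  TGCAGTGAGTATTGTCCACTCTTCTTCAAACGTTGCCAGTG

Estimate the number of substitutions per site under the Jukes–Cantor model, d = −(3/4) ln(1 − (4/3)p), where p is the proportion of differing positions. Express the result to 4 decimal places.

Differing sites — 4:G/A; 5:C/G; 7:A/G; 11:C/A; 12:C/T; 17:T/C; 23:A/T; 24:A/C; 28:G/A; 30:G/A; 36:A/C; 39:A/G; 41:T/G.
p = 13/41 = 0.317073.
d = −0.75 · ln(1 − (4/3)·0.317073) = −0.75 · ln(0.577236) = −0.75 · (-0.549504) = 0.4121.

0.4121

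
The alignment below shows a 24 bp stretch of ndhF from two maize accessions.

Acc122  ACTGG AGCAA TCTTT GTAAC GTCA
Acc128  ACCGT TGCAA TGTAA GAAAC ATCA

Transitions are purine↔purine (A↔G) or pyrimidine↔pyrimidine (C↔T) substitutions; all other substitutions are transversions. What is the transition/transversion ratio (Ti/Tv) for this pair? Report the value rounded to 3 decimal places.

0.333

The sequences differ at positions 3 (T/C, transition), 5 (G/T, transversion), 6 (A/T, transversion), 12 (C/G, transversion), 14 (T/A, transversion), 15 (T/A, transversion), 17 (T/A, transversion), 21 (G/A, transition).
Of the 8 differences, 2 transitions and 6 transversions, so Ti/Tv = 2/6 = 0.333.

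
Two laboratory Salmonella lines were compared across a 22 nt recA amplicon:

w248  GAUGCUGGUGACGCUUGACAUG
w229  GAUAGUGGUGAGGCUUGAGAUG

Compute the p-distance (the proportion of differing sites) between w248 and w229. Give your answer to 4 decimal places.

Mismatches occur at site 4 (G/A), site 5 (C/G), site 12 (C/G), site 19 (C/G).
There are 4 differences over 22 sites, so p = 4/22 = 0.1818.

0.1818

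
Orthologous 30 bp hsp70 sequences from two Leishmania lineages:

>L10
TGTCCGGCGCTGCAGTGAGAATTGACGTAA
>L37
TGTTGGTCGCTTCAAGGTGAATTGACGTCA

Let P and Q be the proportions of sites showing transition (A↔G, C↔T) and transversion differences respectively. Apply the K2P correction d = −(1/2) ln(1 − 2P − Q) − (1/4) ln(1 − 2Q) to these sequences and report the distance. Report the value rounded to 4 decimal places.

The sequences differ at positions 4 (C/T, transition), 5 (C/G, transversion), 7 (G/T, transversion), 12 (G/T, transversion), 15 (G/A, transition), 16 (T/G, transversion), 18 (A/T, transversion), 29 (A/C, transversion).
Of the 8 differences, 2 transitions and 6 transversions over 30 sites: P = 2/30 = 0.066667, Q = 6/30 = 0.200000.
d = −0.5·ln(0.666666) − 0.25·ln(0.600000) = −0.5·(-0.405466) − 0.25·(-0.510826) = 0.3304.

0.3304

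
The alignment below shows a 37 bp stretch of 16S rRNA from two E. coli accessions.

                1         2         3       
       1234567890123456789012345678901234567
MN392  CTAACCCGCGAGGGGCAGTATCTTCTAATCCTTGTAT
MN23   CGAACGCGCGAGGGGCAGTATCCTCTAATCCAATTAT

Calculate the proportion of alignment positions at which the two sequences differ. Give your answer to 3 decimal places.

Mismatches occur at site 2 (T↔G), site 6 (C↔G), site 23 (T↔C), site 32 (T↔A), site 33 (T↔A), site 34 (G↔T).
There are 6 differences over 37 sites, so p = 6/37 = 0.162.

0.162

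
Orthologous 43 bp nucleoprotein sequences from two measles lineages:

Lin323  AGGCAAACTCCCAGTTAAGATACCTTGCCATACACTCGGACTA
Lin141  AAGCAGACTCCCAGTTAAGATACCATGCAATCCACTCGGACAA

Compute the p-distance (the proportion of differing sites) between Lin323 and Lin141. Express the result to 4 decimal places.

Differing sites — 2:G/A; 6:A/G; 25:T/A; 29:C/A; 32:A/C; 42:T/A.
There are 6 differences over 43 sites, so p = 6/43 = 0.1395.

0.1395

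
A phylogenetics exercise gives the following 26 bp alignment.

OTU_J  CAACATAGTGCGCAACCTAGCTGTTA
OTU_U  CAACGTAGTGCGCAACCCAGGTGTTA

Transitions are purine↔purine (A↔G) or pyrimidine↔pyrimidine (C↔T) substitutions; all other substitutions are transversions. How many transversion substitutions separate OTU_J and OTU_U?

1

Mismatches occur at site 5 (A↔G, transition), site 18 (T↔C, transition), site 21 (C↔G, transversion).
Of the 3 differences, 2 transitions and 1 transversion, so the answer is 1.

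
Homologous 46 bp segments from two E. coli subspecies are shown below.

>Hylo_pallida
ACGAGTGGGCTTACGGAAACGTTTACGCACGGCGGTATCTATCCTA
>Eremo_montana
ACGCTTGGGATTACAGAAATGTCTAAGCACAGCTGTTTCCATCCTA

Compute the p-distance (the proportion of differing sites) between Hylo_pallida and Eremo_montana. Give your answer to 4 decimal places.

Differing sites — 4:A/C; 5:G/T; 10:C/A; 15:G/A; 20:C/T; 23:T/C; 26:C/A; 31:G/A; 34:G/T; 37:A/T; 40:T/C.
There are 11 differences over 46 sites, so p = 11/46 = 0.2391.

0.2391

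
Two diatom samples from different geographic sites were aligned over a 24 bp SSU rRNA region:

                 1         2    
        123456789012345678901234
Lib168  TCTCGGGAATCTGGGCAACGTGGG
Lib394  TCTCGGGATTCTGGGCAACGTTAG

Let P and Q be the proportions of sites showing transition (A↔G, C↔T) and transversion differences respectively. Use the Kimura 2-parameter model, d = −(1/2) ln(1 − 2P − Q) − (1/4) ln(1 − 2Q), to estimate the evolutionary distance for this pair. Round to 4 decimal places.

Differing sites — 9:A/T (Tv); 22:G/T (Tv); 23:G/A (Ti).
Of the 3 differences, 1 transition and 2 transversions over 24 sites: P = 1/24 = 0.041667, Q = 2/24 = 0.083333.
d = −0.5·ln(0.833333) − 0.25·ln(0.833334) = −0.5·(-0.182322) − 0.25·(-0.182321) = 0.1367.

0.1367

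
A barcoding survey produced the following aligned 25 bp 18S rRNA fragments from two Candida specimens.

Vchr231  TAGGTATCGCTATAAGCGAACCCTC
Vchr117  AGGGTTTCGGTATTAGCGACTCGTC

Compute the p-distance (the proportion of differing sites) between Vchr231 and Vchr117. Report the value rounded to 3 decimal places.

Differing sites — 1:T/A; 2:A/G; 6:A/T; 10:C/G; 14:A/T; 20:A/C; 21:C/T; 23:C/G.
There are 8 differences over 25 sites, so p = 8/25 = 0.320.

0.320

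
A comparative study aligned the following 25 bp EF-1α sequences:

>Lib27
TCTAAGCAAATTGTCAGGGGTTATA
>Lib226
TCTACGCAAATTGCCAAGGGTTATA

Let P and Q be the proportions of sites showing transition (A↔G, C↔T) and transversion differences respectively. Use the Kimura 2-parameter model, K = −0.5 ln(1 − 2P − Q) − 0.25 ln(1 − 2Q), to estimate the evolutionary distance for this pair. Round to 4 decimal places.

The sequences differ at positions 5 (A/C, transversion), 14 (T/C, transition), 17 (G/A, transition).
Of the 3 differences, 2 transitions and 1 transversion over 25 sites: P = 2/25 = 0.080000, Q = 1/25 = 0.040000.
d = −0.5·ln(0.800000) − 0.25·ln(0.920000) = −0.5·(-0.223144) − 0.25·(-0.083382) = 0.1324.

0.1324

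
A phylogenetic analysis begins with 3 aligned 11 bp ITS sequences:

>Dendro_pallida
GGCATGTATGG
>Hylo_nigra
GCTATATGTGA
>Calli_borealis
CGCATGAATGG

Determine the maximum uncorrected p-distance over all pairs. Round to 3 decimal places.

Pairwise Hamming distances:
  Dendro_pallida vs Hylo_nigra: 5
  Dendro_pallida vs Calli_borealis: 2
  Hylo_nigra vs Calli_borealis: 7
The largest is 7 mismatches, between Hylo_nigra and Calli_borealis; p = 7/11 = 0.636.

0.636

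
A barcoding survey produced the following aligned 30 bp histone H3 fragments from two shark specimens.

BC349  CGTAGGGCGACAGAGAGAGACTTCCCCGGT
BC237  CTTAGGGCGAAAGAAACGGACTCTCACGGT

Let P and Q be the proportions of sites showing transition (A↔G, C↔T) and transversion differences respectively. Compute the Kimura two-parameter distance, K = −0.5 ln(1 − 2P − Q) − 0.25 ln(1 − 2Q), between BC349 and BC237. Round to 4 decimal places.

The sequences differ at positions 2 (G/T, transversion), 11 (C/A, transversion), 15 (G/A, transition), 17 (G/C, transversion), 18 (A/G, transition), 23 (T/C, transition), 24 (C/T, transition), 26 (C/A, transversion).
Of the 8 differences, 4 transitions and 4 transversions over 30 sites: P = 4/30 = 0.133333, Q = 4/30 = 0.133333.
d = −0.5·ln(0.600001) − 0.25·ln(0.733334) = −0.5·(-0.510824) − 0.25·(-0.310154) = 0.3330.

0.3330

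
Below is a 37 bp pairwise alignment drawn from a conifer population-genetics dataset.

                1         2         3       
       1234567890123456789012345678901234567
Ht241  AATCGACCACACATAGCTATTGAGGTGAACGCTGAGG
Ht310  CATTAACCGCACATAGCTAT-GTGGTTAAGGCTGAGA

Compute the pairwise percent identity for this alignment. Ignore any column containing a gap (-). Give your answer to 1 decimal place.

Excluding the 1 gap column leaves 36 comparable sites.
Mismatches occur at site 1 (A/C), site 4 (C/T), site 5 (G/A), site 9 (A/G), site 23 (A/T), site 27 (G/T), site 30 (C/G), site 37 (G/A).
28 of the 36 comparable sites match, so the percent identity is 28/36 × 100 = 77.8%.

77.8%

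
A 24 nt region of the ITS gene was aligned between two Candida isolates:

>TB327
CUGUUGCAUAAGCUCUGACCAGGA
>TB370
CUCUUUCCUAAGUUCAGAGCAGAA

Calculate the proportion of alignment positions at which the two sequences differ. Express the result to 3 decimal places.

0.292

The sequences differ at positions 3 (G/C), 6 (G/U), 8 (A/C), 13 (C/U), 16 (U/A), 19 (C/G), 23 (G/A).
There are 7 differences over 24 sites, so p = 7/24 = 0.292.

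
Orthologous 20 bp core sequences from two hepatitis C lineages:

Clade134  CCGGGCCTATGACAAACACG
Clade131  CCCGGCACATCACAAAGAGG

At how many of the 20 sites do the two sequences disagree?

6

The sequences differ at positions 3 (G/C), 7 (C/A), 8 (T/C), 11 (G/C), 17 (C/G), 19 (C/G).
That gives 6 mismatches out of 20 aligned sites, so the Hamming distance is 6.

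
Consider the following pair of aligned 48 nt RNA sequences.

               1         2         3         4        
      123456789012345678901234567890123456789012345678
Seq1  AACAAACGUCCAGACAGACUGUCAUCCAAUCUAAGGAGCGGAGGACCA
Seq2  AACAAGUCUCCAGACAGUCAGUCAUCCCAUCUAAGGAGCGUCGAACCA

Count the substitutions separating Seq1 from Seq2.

Differing sites — 6:A/G; 7:C/U; 8:G/C; 18:A/U; 20:U/A; 28:A/C; 41:G/U; 42:A/C; 44:G/A.
That gives 9 mismatches out of 48 aligned sites, so the Hamming distance is 9.

9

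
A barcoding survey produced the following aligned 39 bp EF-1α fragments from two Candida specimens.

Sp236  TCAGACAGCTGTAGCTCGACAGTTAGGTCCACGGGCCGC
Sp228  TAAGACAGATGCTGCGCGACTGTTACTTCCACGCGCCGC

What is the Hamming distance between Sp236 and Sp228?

9

The sequences differ at positions 2 (C/A), 9 (C/A), 12 (T/C), 13 (A/T), 16 (T/G), 21 (A/T), 26 (G/C), 27 (G/T), 34 (G/C).
That gives 9 mismatches out of 39 aligned sites, so the Hamming distance is 9.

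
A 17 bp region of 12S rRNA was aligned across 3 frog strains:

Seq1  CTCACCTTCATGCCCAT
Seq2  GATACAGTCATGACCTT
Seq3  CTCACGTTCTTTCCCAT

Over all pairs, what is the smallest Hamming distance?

Pairwise Hamming distances:
  Seq1 vs Seq2: 7
  Seq1 vs Seq3: 3
  Seq2 vs Seq3: 9
The smallest is 3, between Seq1 and Seq3.

3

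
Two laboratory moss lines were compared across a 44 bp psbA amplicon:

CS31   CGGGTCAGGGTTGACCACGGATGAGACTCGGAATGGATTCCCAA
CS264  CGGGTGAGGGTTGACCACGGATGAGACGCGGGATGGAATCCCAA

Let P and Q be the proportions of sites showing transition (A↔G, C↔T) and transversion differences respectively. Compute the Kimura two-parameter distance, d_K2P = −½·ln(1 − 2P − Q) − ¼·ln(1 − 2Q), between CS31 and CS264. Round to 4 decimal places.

Differing sites — 6:C/G (Tv); 28:T/G (Tv); 32:A/G (Ti); 38:T/A (Tv).
Of the 4 differences, 1 transition and 3 transversions over 44 sites: P = 1/44 = 0.022727, Q = 3/44 = 0.068182.
d = −0.5·ln(0.886364) − 0.25·ln(0.863636) = −0.5·(-0.120628) − 0.25·(-0.146604) = 0.0970.

0.0970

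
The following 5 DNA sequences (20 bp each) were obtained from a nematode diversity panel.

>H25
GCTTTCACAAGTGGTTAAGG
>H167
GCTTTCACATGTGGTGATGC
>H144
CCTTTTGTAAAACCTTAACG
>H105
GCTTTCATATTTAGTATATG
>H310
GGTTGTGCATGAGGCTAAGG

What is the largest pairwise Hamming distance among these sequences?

Pairwise Hamming distances:
  H25 vs H167: 4
  H25 vs H144: 9
  H25 vs H105: 7
  H25 vs H310: 7
  H167 vs H144: 13
  H167 vs H105: 8
  H167 vs H310: 9
  H144 vs H105: 11
  H144 vs H310: 10
  H105 vs H310: 12
The largest is 13, between H167 and H144.

13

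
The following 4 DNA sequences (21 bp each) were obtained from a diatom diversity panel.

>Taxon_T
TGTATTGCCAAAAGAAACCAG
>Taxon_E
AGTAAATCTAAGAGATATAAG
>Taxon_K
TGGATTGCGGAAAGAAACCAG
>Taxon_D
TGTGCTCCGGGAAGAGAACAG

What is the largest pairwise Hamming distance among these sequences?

12

Pairwise Hamming distances:
  Taxon_T vs Taxon_E: 9
  Taxon_T vs Taxon_K: 3
  Taxon_T vs Taxon_D: 8
  Taxon_E vs Taxon_K: 11
  Taxon_E vs Taxon_D: 12
  Taxon_K vs Taxon_D: 7
The largest is 12, between Taxon_E and Taxon_D.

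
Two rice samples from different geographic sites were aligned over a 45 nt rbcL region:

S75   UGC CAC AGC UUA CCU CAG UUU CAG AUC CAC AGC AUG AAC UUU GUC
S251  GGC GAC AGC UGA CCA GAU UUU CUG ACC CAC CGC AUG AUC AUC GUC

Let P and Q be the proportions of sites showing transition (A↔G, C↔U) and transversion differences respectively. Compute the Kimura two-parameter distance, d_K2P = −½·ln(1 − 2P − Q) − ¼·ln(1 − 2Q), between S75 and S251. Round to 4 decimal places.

0.3333

Mismatches occur at site 1 (U→G, transversion), site 4 (C→G, transversion), site 11 (U→G, transversion), site 15 (U→A, transversion), site 16 (C→G, transversion), site 18 (G→U, transversion), site 23 (A→U, transversion), site 26 (U→C, transition), site 31 (A→C, transversion), site 38 (A→U, transversion), site 40 (U→A, transversion), site 42 (U→C, transition).
Of the 12 differences, 2 transitions and 10 transversions over 45 sites: P = 2/45 = 0.044444, Q = 10/45 = 0.222222.
d = −0.5·ln(0.688890) − 0.25·ln(0.555556) = −0.5·(-0.372674) − 0.25·(-0.587786) = 0.3333.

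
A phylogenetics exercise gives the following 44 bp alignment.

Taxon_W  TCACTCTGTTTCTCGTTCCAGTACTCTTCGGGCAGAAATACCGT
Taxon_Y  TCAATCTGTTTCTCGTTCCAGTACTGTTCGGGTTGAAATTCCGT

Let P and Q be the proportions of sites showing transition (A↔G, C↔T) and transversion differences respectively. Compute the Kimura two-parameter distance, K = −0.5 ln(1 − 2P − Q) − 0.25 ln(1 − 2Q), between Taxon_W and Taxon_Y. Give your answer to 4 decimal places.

0.1235

Differing sites — 4:C/A (Tv); 26:C/G (Tv); 33:C/T (Ti); 34:A/T (Tv); 40:A/T (Tv).
Of the 5 differences, 1 transition and 4 transversions over 44 sites: P = 1/44 = 0.022727, Q = 4/44 = 0.090909.
d = −0.5·ln(0.863637) − 0.25·ln(0.818182) = −0.5·(-0.146603) − 0.25·(-0.200670) = 0.1235.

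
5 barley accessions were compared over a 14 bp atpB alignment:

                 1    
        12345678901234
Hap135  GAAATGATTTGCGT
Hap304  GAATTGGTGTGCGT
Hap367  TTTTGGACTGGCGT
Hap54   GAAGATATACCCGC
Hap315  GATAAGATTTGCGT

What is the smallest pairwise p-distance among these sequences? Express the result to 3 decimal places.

Pairwise Hamming distances:
  Hap135 vs Hap304: 3
  Hap135 vs Hap367: 7
  Hap135 vs Hap54: 7
  Hap135 vs Hap315: 2
  Hap304 vs Hap367: 8
  Hap304 vs Hap54: 8
  Hap304 vs Hap315: 5
  Hap367 vs Hap54: 11
  Hap367 vs Hap315: 6
  Hap54 vs Hap315: 7
The smallest is 2 mismatches, between Hap135 and Hap315; p = 2/14 = 0.143.

0.143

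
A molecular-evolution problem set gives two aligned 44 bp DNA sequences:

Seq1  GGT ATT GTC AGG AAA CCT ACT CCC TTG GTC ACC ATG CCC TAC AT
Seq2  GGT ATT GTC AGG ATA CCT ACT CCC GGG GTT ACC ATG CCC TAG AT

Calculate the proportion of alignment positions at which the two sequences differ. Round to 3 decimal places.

Differing sites — 14:A/T; 25:T/G; 26:T/G; 30:C/T; 42:C/G.
There are 5 differences over 44 sites, so p = 5/44 = 0.114.

0.114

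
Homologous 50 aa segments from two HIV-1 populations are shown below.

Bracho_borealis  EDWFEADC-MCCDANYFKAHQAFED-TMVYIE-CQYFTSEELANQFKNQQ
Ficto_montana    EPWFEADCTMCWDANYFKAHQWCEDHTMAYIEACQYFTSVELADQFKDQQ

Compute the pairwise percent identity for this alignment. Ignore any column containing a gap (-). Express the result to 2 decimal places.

Excluding the 3 gap columns leaves 47 comparable sites.
The sequences differ at positions 2 (D/P), 12 (C/W), 22 (A/W), 23 (F/C), 29 (V/A), 40 (E/V), 44 (N/D), 48 (N/D).
39 of the 47 comparable sites match, so the percent identity is 39/47 × 100 = 82.98%.

82.98%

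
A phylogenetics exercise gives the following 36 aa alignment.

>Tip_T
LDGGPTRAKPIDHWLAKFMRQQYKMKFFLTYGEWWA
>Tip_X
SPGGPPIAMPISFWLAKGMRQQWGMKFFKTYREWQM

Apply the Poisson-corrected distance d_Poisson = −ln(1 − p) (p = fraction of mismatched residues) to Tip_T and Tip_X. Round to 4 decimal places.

The sequences differ at positions 1 (L/S), 2 (D/P), 6 (T/P), 7 (R/I), 9 (K/M), 12 (D/S), 13 (H/F), 18 (F/G), 23 (Y/W), 24 (K/G), 29 (L/K), 32 (G/R), 35 (W/Q), 36 (A/M).
p = 14/36 = 0.388889.
d = −ln(1 − 0.388889) = −ln(0.611111) = 0.4925.

0.4925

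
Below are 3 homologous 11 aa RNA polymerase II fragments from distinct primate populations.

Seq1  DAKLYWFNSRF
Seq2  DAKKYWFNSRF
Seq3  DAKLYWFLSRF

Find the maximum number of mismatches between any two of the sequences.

2

Pairwise Hamming distances:
  Seq1 vs Seq2: 1
  Seq1 vs Seq3: 1
  Seq2 vs Seq3: 2
The largest is 2, between Seq2 and Seq3.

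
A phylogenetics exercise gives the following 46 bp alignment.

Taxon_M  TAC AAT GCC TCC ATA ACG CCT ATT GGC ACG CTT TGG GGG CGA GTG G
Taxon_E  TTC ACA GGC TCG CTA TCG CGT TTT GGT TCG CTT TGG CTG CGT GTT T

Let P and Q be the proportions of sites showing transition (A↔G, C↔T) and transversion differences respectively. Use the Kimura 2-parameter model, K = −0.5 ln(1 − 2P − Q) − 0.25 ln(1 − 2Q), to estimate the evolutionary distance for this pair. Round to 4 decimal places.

Differing sites — 2:A/T (Tv); 5:A/C (Tv); 6:T/A (Tv); 8:C/G (Tv); 12:C/G (Tv); 13:A/C (Tv); 16:A/T (Tv); 20:C/G (Tv); 22:A/T (Tv); 27:C/T (Ti); 28:A/T (Tv); 37:G/C (Tv); 38:G/T (Tv); 42:A/T (Tv); 45:G/T (Tv); 46:G/T (Tv).
Of the 16 differences, 1 transition and 15 transversions over 46 sites: P = 1/46 = 0.021739, Q = 15/46 = 0.326087.
d = −0.5·ln(0.630435) − 0.25·ln(0.347826) = −0.5·(-0.461345) − 0.25·(-1.056053) = 0.4947.

0.4947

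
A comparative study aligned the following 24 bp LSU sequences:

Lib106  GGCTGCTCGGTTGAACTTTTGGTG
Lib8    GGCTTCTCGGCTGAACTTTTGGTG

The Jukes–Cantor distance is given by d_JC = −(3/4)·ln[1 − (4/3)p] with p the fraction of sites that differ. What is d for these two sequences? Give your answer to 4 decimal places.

Mismatches occur at site 5 (G/T), site 11 (T/C).
p = 2/24 = 0.083333.
d = −0.75 · ln(1 − (4/3)·0.083333) = −0.75 · ln(0.888889) = −0.75 · (-0.117783) = 0.0883.

0.0883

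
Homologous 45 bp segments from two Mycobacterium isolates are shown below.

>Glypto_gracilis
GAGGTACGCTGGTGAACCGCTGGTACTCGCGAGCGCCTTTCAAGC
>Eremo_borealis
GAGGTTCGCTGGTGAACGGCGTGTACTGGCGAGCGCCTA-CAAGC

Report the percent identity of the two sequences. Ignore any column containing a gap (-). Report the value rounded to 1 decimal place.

Excluding the 1 gap column leaves 44 comparable sites.
Mismatches occur at site 6 (A→T), site 18 (C→G), site 21 (T→G), site 22 (G→T), site 28 (C→G), site 39 (T→A).
38 of the 44 comparable sites match, so the percent identity is 38/44 × 100 = 86.4%.

86.4%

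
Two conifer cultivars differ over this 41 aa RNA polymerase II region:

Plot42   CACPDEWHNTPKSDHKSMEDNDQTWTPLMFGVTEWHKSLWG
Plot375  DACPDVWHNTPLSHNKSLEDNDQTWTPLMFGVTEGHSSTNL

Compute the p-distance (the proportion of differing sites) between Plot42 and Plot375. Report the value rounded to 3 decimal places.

Mismatches occur at site 1 (C↔D), site 6 (E↔V), site 12 (K↔L), site 14 (D↔H), site 15 (H↔N), site 18 (M↔L), site 35 (W↔G), site 37 (K↔S), site 39 (L↔T), site 40 (W↔N), site 41 (G↔L).
There are 11 differences over 41 sites, so p = 11/41 = 0.268.

0.268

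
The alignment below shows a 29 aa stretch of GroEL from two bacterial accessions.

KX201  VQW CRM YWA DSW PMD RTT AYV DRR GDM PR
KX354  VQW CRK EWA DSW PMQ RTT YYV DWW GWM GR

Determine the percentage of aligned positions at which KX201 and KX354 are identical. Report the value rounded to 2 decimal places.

Differing sites — 6:M/K; 7:Y/E; 15:D/Q; 19:A/Y; 23:R/W; 24:R/W; 26:D/W; 28:P/G.
21 of the 29 sites match, so the percent identity is 21/29 × 100 = 72.41%.

72.41%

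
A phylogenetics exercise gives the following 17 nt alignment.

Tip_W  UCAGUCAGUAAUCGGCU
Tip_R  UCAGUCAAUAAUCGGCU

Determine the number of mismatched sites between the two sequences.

1

The sequences differ at position 8 (G/A).
That gives 1 mismatch out of 17 aligned sites, so the Hamming distance is 1.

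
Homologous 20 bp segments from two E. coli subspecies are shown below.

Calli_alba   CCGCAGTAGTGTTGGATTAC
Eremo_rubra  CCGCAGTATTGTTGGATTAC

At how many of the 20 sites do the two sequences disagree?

1

The sequences differ at position 9 (G/T).
That gives 1 mismatch out of 20 aligned sites, so the Hamming distance is 1.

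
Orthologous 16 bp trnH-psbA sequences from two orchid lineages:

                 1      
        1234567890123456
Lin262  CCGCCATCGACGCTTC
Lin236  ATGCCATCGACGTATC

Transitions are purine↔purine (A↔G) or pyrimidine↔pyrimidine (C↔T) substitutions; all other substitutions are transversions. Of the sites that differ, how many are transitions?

2

The sequences differ at positions 1 (C/A, transversion), 2 (C/T, transition), 13 (C/T, transition), 14 (T/A, transversion).
Of the 4 differences, 2 transitions and 2 transversions, so the answer is 2.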